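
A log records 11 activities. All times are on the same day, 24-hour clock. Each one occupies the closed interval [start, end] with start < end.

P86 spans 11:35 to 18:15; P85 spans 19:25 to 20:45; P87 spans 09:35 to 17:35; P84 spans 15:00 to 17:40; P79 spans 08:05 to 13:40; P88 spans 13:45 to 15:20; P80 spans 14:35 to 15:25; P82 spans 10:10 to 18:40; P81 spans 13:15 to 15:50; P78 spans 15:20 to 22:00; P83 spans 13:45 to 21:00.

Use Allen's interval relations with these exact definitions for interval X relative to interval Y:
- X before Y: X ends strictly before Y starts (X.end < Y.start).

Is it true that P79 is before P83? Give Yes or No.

P79 = [08:05, 13:40], P83 = [13:45, 21:00].
Actual relation of P79 to P83: before.
Asked whether 'before' holds → Yes.

Yes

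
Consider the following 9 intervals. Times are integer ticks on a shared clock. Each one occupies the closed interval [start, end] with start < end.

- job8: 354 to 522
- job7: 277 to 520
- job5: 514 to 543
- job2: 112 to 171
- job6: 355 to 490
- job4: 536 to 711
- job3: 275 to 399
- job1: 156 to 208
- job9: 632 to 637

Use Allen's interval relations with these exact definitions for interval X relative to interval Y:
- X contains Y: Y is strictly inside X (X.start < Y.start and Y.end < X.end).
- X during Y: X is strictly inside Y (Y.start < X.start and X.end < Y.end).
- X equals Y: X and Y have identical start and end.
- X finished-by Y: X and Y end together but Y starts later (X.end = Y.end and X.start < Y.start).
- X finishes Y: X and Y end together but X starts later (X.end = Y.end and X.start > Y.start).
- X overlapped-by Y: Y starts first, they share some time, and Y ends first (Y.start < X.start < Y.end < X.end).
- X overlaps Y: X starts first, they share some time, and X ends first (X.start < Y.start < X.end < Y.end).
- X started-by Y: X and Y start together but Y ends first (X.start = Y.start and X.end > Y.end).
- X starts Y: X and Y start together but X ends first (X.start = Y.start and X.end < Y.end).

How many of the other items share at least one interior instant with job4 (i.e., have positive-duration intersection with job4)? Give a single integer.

Target job4 = [536, 711].
job1 [156, 208] → before → no.
job2 [112, 171] → before → no.
job3 [275, 399] → before → no.
job5 [514, 543] → overlaps → counts.
job6 [355, 490] → before → no.
job7 [277, 520] → before → no.
job8 [354, 522] → before → no.
job9 [632, 637] → during → counts.
Total: 2.

2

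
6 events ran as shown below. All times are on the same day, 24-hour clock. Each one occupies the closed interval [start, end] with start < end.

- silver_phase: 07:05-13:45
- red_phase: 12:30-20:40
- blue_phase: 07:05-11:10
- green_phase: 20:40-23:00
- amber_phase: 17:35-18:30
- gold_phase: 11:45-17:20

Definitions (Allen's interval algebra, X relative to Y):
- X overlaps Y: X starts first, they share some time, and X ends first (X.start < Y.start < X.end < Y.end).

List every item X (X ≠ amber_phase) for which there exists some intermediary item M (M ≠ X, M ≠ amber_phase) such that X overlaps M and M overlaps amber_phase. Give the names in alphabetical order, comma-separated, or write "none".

Target amber_phase = [17:35, 18:30].
Intermediaries M with M overlaps amber_phase: none.
Union: none.

none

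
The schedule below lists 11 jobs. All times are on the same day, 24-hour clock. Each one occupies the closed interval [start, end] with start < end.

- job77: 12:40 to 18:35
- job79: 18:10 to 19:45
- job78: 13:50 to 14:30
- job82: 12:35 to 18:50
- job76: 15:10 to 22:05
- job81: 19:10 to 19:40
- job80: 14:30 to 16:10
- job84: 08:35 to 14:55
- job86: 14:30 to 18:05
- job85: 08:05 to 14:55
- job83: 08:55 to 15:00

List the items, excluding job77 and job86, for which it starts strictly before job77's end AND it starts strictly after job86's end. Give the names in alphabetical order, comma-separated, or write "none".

Conditions: its start is strictly before job77's end (X.start < 18:35) AND its start is strictly after job86's end (X.start > 18:05).
job76: start 15:10 < 18:35? ✓; start 15:10 > 18:05? ✗ → no.
job78: start 13:50 < 18:35? ✓; start 13:50 > 18:05? ✗ → no.
job79: start 18:10 < 18:35? ✓; start 18:10 > 18:05? ✓ → yes.
job80: start 14:30 < 18:35? ✓; start 14:30 > 18:05? ✗ → no.
job81: start 19:10 < 18:35? ✗; start 19:10 > 18:05? ✓ → no.
job82: start 12:35 < 18:35? ✓; start 12:35 > 18:05? ✗ → no.
job83: start 08:55 < 18:35? ✓; start 08:55 > 18:05? ✗ → no.
job84: start 08:35 < 18:35? ✓; start 08:35 > 18:05? ✗ → no.
job85: start 08:05 < 18:35? ✓; start 08:05 > 18:05? ✗ → no.
Result: job79.

job79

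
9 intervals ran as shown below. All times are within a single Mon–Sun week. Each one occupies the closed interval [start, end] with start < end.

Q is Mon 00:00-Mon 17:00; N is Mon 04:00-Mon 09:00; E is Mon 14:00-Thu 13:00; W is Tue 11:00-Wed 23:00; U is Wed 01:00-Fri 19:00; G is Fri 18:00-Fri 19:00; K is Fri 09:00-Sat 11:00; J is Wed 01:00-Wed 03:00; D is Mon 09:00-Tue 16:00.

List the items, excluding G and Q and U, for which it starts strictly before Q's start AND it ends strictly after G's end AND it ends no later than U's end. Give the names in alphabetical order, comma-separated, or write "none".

none

Conditions: its start is strictly before Q's start (X.start < Mon 00:00) AND its end is strictly after G's end (X.end > Fri 19:00) AND its end is no later than U's end (X.end <= Fri 19:00).
D: start Mon 09:00 < Mon 00:00? ✗; end Tue 16:00 > Fri 19:00? ✗; end Tue 16:00 <= Fri 19:00? ✓ → no.
E: start Mon 14:00 < Mon 00:00? ✗; end Thu 13:00 > Fri 19:00? ✗; end Thu 13:00 <= Fri 19:00? ✓ → no.
J: start Wed 01:00 < Mon 00:00? ✗; end Wed 03:00 > Fri 19:00? ✗; end Wed 03:00 <= Fri 19:00? ✓ → no.
K: start Fri 09:00 < Mon 00:00? ✗; end Sat 11:00 > Fri 19:00? ✓; end Sat 11:00 <= Fri 19:00? ✗ → no.
N: start Mon 04:00 < Mon 00:00? ✗; end Mon 09:00 > Fri 19:00? ✗; end Mon 09:00 <= Fri 19:00? ✓ → no.
W: start Tue 11:00 < Mon 00:00? ✗; end Wed 23:00 > Fri 19:00? ✗; end Wed 23:00 <= Fri 19:00? ✓ → no.
Result: none.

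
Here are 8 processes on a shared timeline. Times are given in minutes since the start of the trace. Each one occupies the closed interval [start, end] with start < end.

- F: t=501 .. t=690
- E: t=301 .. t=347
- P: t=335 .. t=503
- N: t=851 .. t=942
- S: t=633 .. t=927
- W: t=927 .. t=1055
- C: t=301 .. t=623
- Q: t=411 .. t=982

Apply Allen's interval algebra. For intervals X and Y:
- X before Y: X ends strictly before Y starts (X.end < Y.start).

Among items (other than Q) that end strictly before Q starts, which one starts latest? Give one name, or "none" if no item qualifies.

Target Q = [t=411, t=982].
C [t=301, t=623] → overlaps → excluded.
E [t=301, t=347] → before → candidate.
F [t=501, t=690] → during → excluded.
N [t=851, t=942] → during → excluded.
P [t=335, t=503] → overlaps → excluded.
S [t=633, t=927] → during → excluded.
W [t=927, t=1055] → overlapped-by → excluded.
Among candidates, latest start is t=301 → E.

E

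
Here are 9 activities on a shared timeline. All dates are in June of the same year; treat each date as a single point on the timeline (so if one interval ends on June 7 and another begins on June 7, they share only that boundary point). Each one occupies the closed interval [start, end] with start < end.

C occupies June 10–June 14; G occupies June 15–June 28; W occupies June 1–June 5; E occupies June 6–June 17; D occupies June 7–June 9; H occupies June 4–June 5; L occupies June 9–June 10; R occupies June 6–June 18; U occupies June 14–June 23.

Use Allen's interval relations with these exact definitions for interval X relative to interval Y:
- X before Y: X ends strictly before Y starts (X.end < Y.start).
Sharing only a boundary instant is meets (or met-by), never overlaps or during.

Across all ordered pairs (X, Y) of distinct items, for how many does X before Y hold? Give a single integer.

20

Checking all 72 ordered pairs for relation 'before'; matching pairs in alphabetical order:
(C, G): C before G ✓
(D, C): D before C ✓
(D, G): D before G ✓
(D, U): D before U ✓
(H, C): H before C ✓
(H, D): H before D ✓
(H, E): H before E ✓
(H, G): H before G ✓
(H, L): H before L ✓
(H, R): H before R ✓
(H, U): H before U ✓
(L, G): L before G ✓
(L, U): L before U ✓
(W, C): W before C ✓
(W, D): W before D ✓
(W, E): W before E ✓
(W, G): W before G ✓
(W, L): W before L ✓
(W, R): W before R ✓
(W, U): W before U ✓
Count: 20.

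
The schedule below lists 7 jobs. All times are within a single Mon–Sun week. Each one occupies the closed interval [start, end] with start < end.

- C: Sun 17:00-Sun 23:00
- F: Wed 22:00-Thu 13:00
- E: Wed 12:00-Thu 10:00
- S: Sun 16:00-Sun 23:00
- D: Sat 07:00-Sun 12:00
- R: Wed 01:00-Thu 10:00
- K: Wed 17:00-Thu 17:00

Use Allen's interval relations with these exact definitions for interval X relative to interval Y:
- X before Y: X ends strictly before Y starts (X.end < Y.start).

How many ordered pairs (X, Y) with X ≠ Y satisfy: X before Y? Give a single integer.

14

Checking all 42 ordered pairs for relation 'before'; matching pairs in alphabetical order:
(D, C): D before C ✓
(D, S): D before S ✓
(E, C): E before C ✓
(E, D): E before D ✓
(E, S): E before S ✓
(F, C): F before C ✓
(F, D): F before D ✓
(F, S): F before S ✓
(K, C): K before C ✓
(K, D): K before D ✓
(K, S): K before S ✓
(R, C): R before C ✓
(R, D): R before D ✓
(R, S): R before S ✓
Count: 14.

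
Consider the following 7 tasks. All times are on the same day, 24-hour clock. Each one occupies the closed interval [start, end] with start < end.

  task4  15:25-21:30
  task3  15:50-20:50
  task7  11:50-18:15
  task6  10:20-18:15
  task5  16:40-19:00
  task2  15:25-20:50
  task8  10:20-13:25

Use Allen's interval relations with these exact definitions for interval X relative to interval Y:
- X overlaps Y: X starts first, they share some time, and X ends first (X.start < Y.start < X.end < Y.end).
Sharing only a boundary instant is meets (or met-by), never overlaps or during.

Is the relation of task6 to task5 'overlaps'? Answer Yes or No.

task6 = [10:20, 18:15], task5 = [16:40, 19:00].
Actual relation of task6 to task5: overlaps.
Asked whether 'overlaps' holds → Yes.

Yes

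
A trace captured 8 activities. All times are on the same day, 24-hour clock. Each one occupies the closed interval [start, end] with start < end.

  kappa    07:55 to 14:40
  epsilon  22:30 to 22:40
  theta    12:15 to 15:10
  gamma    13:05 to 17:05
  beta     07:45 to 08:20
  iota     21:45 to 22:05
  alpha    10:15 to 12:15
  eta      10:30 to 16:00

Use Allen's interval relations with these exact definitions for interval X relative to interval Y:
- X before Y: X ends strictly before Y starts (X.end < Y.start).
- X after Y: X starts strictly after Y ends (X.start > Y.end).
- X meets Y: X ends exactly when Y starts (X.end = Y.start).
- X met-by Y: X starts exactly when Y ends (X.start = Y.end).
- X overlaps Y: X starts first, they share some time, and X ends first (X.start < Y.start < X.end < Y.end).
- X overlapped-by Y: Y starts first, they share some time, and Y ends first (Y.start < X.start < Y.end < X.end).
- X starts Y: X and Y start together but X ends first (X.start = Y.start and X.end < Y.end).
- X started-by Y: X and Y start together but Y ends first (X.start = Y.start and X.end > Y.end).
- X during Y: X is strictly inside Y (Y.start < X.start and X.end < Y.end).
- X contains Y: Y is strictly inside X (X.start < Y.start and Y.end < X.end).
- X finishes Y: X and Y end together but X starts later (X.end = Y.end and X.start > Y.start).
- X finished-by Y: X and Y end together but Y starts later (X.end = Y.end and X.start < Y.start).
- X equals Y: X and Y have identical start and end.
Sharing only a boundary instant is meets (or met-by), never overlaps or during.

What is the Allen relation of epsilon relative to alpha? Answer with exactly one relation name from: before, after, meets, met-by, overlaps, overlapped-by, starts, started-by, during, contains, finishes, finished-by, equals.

epsilon = [22:30, 22:40]; alpha = [10:15, 12:15].
Compare endpoints: epsilon.start > alpha.start, epsilon.start > alpha.end, epsilon.end > alpha.start, epsilon.end > alpha.end.
That pattern is 'after'.

after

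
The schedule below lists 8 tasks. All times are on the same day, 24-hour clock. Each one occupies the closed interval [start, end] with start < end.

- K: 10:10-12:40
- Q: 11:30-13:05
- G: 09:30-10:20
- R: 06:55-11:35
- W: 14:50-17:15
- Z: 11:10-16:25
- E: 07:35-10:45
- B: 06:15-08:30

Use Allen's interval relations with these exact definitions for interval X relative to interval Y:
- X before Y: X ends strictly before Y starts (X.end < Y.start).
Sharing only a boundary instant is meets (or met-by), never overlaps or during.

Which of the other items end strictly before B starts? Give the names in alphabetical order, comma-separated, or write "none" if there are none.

none

Target B = [06:15, 08:30].
E [07:35, 10:45] → overlapped-by → no.
G [09:30, 10:20] → after → no.
K [10:10, 12:40] → after → no.
Q [11:30, 13:05] → after → no.
R [06:55, 11:35] → overlapped-by → no.
W [14:50, 17:15] → after → no.
Z [11:10, 16:25] → after → no.
Result: none.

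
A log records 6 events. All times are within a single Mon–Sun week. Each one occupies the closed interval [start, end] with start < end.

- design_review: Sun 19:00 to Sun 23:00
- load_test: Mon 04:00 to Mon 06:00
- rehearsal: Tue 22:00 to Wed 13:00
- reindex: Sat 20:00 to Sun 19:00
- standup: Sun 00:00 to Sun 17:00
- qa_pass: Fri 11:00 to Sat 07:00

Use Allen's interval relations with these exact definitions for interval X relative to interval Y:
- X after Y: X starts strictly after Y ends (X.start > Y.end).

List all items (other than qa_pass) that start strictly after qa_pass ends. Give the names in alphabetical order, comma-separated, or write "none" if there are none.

design_review, reindex, standup

Target qa_pass = [Fri 11:00, Sat 07:00].
design_review [Sun 19:00, Sun 23:00] → after → yes.
load_test [Mon 04:00, Mon 06:00] → before → no.
rehearsal [Tue 22:00, Wed 13:00] → before → no.
reindex [Sat 20:00, Sun 19:00] → after → yes.
standup [Sun 00:00, Sun 17:00] → after → yes.
Result: design_review, reindex, standup.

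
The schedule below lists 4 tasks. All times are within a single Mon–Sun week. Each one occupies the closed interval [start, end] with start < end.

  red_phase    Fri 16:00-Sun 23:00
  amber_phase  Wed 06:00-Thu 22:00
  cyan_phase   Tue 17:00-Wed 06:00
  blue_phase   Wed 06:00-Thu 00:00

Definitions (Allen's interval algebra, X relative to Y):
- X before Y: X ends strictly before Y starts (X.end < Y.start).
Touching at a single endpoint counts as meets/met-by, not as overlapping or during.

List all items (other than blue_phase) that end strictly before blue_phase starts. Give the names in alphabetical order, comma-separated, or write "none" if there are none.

Target blue_phase = [Wed 06:00, Thu 00:00].
amber_phase [Wed 06:00, Thu 22:00] → started-by → no.
cyan_phase [Tue 17:00, Wed 06:00] → meets → no.
red_phase [Fri 16:00, Sun 23:00] → after → no.
Result: none.

none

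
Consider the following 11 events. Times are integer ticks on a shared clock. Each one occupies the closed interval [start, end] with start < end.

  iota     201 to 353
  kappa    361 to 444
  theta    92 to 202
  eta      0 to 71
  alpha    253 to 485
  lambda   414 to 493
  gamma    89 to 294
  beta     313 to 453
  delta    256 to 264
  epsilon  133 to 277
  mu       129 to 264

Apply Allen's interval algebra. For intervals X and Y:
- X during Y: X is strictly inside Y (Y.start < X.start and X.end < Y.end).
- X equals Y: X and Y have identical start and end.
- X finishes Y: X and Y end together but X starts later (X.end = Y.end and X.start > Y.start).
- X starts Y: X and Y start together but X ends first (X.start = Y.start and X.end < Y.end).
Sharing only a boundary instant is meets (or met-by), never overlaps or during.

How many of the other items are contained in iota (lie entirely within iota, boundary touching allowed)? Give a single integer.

1

Target iota = [201, 353].
alpha [253, 485] → overlapped-by → no.
beta [313, 453] → overlapped-by → no.
delta [256, 264] → during → counts.
epsilon [133, 277] → overlaps → no.
eta [0, 71] → before → no.
gamma [89, 294] → overlaps → no.
kappa [361, 444] → after → no.
lambda [414, 493] → after → no.
mu [129, 264] → overlaps → no.
theta [92, 202] → overlaps → no.
Total: 1.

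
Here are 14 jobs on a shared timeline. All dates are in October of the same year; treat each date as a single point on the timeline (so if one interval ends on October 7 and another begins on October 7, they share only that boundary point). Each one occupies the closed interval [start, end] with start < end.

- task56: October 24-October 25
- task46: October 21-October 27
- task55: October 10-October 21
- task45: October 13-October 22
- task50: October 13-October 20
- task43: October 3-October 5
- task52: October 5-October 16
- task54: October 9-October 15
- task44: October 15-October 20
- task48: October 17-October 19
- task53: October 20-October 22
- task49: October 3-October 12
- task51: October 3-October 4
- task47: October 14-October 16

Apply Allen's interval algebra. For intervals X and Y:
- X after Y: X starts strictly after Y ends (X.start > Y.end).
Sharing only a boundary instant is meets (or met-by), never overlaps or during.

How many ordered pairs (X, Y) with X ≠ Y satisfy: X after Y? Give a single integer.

Checking all 182 ordered pairs for relation 'after'; matching pairs in alphabetical order:
(task44, task43): task44 after task43 ✓
(task44, task49): task44 after task49 ✓
(task44, task51): task44 after task51 ✓
(task45, task43): task45 after task43 ✓
(task45, task49): task45 after task49 ✓
(task45, task51): task45 after task51 ✓
(task46, task43): task46 after task43 ✓
(task46, task44): task46 after task44 ✓
(task46, task47): task46 after task47 ✓
(task46, task48): task46 after task48 ✓
(task46, task49): task46 after task49 ✓
(task46, task50): task46 after task50 ✓
(task46, task51): task46 after task51 ✓
(task46, task52): task46 after task52 ✓
(task46, task54): task46 after task54 ✓
(task47, task43): task47 after task43 ✓
(task47, task49): task47 after task49 ✓
(task47, task51): task47 after task51 ✓
(task48, task43): task48 after task43 ✓
(task48, task47): task48 after task47 ✓
(task48, task49): task48 after task49 ✓
(task48, task51): task48 after task51 ✓
(task48, task52): task48 after task52 ✓
(task48, task54): task48 after task54 ✓
... plus 27 further pairs not listed.
Count: 51.

51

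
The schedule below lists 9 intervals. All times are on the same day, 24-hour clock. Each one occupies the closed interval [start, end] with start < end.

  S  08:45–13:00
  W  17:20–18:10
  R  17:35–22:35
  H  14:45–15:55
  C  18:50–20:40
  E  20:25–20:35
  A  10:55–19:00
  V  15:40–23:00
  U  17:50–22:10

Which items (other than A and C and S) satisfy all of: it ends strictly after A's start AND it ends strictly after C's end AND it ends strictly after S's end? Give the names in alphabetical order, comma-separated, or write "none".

Conditions: its end is strictly after A's start (X.end > 10:55) AND its end is strictly after C's end (X.end > 20:40) AND its end is strictly after S's end (X.end > 13:00).
E: end 20:35 > 10:55? ✓; end 20:35 > 20:40? ✗; end 20:35 > 13:00? ✓ → no.
H: end 15:55 > 10:55? ✓; end 15:55 > 20:40? ✗; end 15:55 > 13:00? ✓ → no.
R: end 22:35 > 10:55? ✓; end 22:35 > 20:40? ✓; end 22:35 > 13:00? ✓ → yes.
U: end 22:10 > 10:55? ✓; end 22:10 > 20:40? ✓; end 22:10 > 13:00? ✓ → yes.
V: end 23:00 > 10:55? ✓; end 23:00 > 20:40? ✓; end 23:00 > 13:00? ✓ → yes.
W: end 18:10 > 10:55? ✓; end 18:10 > 20:40? ✗; end 18:10 > 13:00? ✓ → no.
Result: R, U, V.

R, U, V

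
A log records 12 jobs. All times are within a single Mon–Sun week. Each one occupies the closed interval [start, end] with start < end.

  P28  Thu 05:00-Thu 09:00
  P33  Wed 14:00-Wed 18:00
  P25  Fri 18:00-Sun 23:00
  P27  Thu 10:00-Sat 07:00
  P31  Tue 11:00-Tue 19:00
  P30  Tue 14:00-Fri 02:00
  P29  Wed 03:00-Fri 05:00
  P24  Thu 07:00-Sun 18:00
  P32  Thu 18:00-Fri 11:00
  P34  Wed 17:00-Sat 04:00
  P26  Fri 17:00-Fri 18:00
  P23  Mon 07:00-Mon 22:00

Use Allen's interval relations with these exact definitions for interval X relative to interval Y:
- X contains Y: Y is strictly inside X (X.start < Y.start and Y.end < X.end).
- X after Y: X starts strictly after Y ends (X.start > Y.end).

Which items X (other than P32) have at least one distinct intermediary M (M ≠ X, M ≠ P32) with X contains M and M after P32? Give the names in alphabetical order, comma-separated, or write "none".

Target P32 = [Thu 18:00, Fri 11:00].
Intermediaries M with M after P32: P25, P26.
Via P25 — items with X contains P25: none.
Via P26 — items with X contains P26: P24, P27, P34.
Union: P24, P27, P34.

P24, P27, P34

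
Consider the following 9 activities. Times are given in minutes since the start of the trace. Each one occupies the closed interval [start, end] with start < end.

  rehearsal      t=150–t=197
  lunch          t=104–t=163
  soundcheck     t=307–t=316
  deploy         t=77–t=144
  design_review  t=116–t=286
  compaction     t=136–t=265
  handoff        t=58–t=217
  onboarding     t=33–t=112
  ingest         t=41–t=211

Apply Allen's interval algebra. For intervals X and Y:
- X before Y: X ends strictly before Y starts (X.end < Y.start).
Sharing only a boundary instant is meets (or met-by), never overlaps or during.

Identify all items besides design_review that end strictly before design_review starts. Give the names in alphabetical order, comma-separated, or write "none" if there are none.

onboarding

Target design_review = [t=116, t=286].
compaction [t=136, t=265] → during → no.
deploy [t=77, t=144] → overlaps → no.
handoff [t=58, t=217] → overlaps → no.
ingest [t=41, t=211] → overlaps → no.
lunch [t=104, t=163] → overlaps → no.
onboarding [t=33, t=112] → before → yes.
rehearsal [t=150, t=197] → during → no.
soundcheck [t=307, t=316] → after → no.
Result: onboarding.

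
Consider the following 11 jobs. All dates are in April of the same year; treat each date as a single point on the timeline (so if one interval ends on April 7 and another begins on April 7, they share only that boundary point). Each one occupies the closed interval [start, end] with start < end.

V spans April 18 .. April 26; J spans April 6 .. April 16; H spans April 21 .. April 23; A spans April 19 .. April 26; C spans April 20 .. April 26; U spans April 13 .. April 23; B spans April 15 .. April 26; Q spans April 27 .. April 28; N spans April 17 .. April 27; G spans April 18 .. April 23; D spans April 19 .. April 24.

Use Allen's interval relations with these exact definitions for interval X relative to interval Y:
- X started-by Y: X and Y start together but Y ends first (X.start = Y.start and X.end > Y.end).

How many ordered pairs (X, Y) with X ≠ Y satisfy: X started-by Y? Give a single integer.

Checking all 110 ordered pairs for relation 'started-by'; matching pairs in alphabetical order:
(A, D): A started-by D ✓
(V, G): V started-by G ✓
Count: 2.

2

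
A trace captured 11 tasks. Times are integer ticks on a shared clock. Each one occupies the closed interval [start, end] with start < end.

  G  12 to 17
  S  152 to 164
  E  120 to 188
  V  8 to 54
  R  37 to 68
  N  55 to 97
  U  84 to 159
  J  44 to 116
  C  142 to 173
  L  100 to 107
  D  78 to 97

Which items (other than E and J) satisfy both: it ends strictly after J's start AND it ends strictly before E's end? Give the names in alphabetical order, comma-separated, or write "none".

C, D, L, N, R, S, U, V

Conditions: its end is strictly after J's start (X.end > 44) AND its end is strictly before E's end (X.end < 188).
C: end 173 > 44? ✓; end 173 < 188? ✓ → yes.
D: end 97 > 44? ✓; end 97 < 188? ✓ → yes.
G: end 17 > 44? ✗; end 17 < 188? ✓ → no.
L: end 107 > 44? ✓; end 107 < 188? ✓ → yes.
N: end 97 > 44? ✓; end 97 < 188? ✓ → yes.
R: end 68 > 44? ✓; end 68 < 188? ✓ → yes.
S: end 164 > 44? ✓; end 164 < 188? ✓ → yes.
U: end 159 > 44? ✓; end 159 < 188? ✓ → yes.
V: end 54 > 44? ✓; end 54 < 188? ✓ → yes.
Result: C, D, L, N, R, S, U, V.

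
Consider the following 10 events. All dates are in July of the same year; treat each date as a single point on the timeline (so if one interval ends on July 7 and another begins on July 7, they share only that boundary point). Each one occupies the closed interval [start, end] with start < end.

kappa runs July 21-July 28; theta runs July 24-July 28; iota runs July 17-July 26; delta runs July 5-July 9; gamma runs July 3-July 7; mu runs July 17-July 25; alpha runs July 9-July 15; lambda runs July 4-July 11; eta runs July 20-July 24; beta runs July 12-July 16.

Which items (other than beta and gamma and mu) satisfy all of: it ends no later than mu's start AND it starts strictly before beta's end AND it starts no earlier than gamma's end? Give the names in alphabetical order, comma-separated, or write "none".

alpha

Conditions: its end is no later than mu's start (X.end <= July 17) AND its start is strictly before beta's end (X.start < July 16) AND its start is no earlier than gamma's end (X.start >= July 7).
alpha: end July 15 <= July 17? ✓; start July 9 < July 16? ✓; start July 9 >= July 7? ✓ → yes.
delta: end July 9 <= July 17? ✓; start July 5 < July 16? ✓; start July 5 >= July 7? ✗ → no.
eta: end July 24 <= July 17? ✗; start July 20 < July 16? ✗; start July 20 >= July 7? ✓ → no.
iota: end July 26 <= July 17? ✗; start July 17 < July 16? ✗; start July 17 >= July 7? ✓ → no.
kappa: end July 28 <= July 17? ✗; start July 21 < July 16? ✗; start July 21 >= July 7? ✓ → no.
lambda: end July 11 <= July 17? ✓; start July 4 < July 16? ✓; start July 4 >= July 7? ✗ → no.
theta: end July 28 <= July 17? ✗; start July 24 < July 16? ✗; start July 24 >= July 7? ✓ → no.
Result: alpha.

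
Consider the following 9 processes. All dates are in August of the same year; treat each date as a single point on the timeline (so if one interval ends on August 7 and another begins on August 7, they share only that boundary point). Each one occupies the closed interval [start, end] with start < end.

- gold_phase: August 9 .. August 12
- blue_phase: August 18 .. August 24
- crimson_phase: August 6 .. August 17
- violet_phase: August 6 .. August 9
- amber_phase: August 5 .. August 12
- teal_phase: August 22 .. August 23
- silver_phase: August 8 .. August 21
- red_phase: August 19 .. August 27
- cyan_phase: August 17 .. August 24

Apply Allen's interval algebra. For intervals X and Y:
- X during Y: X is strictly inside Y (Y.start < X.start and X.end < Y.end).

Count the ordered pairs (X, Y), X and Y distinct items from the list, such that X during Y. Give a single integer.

Checking all 72 ordered pairs for relation 'during'; matching pairs in alphabetical order:
(gold_phase, crimson_phase): gold_phase during crimson_phase ✓
(gold_phase, silver_phase): gold_phase during silver_phase ✓
(teal_phase, blue_phase): teal_phase during blue_phase ✓
(teal_phase, cyan_phase): teal_phase during cyan_phase ✓
(teal_phase, red_phase): teal_phase during red_phase ✓
(violet_phase, amber_phase): violet_phase during amber_phase ✓
Count: 6.

6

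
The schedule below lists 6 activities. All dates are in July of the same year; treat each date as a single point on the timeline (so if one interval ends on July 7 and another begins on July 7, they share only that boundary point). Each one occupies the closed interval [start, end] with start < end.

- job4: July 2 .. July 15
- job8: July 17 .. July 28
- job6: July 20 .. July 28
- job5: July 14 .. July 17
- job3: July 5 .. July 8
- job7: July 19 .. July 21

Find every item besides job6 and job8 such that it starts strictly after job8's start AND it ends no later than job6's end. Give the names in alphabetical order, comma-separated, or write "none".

job7

Conditions: its start is strictly after job8's start (X.start > July 17) AND its end is no later than job6's end (X.end <= July 28).
job3: start July 5 > July 17? ✗; end July 8 <= July 28? ✓ → no.
job4: start July 2 > July 17? ✗; end July 15 <= July 28? ✓ → no.
job5: start July 14 > July 17? ✗; end July 17 <= July 28? ✓ → no.
job7: start July 19 > July 17? ✓; end July 21 <= July 28? ✓ → yes.
Result: job7.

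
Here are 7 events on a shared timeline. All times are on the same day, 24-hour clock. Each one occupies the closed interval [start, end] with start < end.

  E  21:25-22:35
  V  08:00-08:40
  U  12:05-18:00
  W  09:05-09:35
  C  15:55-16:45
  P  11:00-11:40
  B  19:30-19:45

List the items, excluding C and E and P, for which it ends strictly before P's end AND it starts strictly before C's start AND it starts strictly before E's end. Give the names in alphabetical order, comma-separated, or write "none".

V, W

Conditions: its end is strictly before P's end (X.end < 11:40) AND its start is strictly before C's start (X.start < 15:55) AND its start is strictly before E's end (X.start < 22:35).
B: end 19:45 < 11:40? ✗; start 19:30 < 15:55? ✗; start 19:30 < 22:35? ✓ → no.
U: end 18:00 < 11:40? ✗; start 12:05 < 15:55? ✓; start 12:05 < 22:35? ✓ → no.
V: end 08:40 < 11:40? ✓; start 08:00 < 15:55? ✓; start 08:00 < 22:35? ✓ → yes.
W: end 09:35 < 11:40? ✓; start 09:05 < 15:55? ✓; start 09:05 < 22:35? ✓ → yes.
Result: V, W.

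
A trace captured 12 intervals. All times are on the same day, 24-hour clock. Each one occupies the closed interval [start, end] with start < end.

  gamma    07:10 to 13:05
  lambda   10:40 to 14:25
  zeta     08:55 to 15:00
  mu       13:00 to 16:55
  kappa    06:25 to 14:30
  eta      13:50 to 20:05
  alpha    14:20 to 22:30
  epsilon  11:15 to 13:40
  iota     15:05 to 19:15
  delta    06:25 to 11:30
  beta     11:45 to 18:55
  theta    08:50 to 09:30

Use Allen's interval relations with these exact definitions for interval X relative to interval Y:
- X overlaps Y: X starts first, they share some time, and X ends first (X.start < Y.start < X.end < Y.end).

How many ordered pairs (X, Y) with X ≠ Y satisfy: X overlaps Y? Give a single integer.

32

Checking all 132 ordered pairs for relation 'overlaps'; matching pairs in alphabetical order:
(beta, alpha): beta overlaps alpha ✓
(beta, eta): beta overlaps eta ✓
(beta, iota): beta overlaps iota ✓
(delta, epsilon): delta overlaps epsilon ✓
(delta, gamma): delta overlaps gamma ✓
(delta, lambda): delta overlaps lambda ✓
(delta, zeta): delta overlaps zeta ✓
(epsilon, beta): epsilon overlaps beta ✓
(epsilon, mu): epsilon overlaps mu ✓
(eta, alpha): eta overlaps alpha ✓
(gamma, beta): gamma overlaps beta ✓
(gamma, epsilon): gamma overlaps epsilon ✓
(gamma, lambda): gamma overlaps lambda ✓
(gamma, mu): gamma overlaps mu ✓
(gamma, zeta): gamma overlaps zeta ✓
(kappa, alpha): kappa overlaps alpha ✓
(kappa, beta): kappa overlaps beta ✓
(kappa, eta): kappa overlaps eta ✓
(kappa, mu): kappa overlaps mu ✓
(kappa, zeta): kappa overlaps zeta ✓
(lambda, alpha): lambda overlaps alpha ✓
(lambda, beta): lambda overlaps beta ✓
(lambda, eta): lambda overlaps eta ✓
(lambda, mu): lambda overlaps mu ✓
... plus 8 further pairs not listed.
Count: 32.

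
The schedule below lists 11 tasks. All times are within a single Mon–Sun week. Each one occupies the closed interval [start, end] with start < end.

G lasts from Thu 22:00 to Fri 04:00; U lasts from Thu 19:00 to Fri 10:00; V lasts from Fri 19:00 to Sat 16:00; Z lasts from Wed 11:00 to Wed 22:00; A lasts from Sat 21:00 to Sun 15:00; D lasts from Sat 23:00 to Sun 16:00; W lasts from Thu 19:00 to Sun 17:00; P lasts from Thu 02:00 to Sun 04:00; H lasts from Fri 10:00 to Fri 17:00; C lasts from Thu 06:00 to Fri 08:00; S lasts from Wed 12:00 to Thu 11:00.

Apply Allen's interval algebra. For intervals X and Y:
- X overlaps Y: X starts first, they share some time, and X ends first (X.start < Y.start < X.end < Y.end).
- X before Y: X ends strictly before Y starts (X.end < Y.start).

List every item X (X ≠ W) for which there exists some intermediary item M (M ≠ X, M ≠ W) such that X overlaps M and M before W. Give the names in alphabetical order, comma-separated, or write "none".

Target W = [Thu 19:00, Sun 17:00].
Intermediaries M with M before W: S, Z.
Via S — items with X overlaps S: Z.
Via Z — items with X overlaps Z: none.
Union: Z.

Z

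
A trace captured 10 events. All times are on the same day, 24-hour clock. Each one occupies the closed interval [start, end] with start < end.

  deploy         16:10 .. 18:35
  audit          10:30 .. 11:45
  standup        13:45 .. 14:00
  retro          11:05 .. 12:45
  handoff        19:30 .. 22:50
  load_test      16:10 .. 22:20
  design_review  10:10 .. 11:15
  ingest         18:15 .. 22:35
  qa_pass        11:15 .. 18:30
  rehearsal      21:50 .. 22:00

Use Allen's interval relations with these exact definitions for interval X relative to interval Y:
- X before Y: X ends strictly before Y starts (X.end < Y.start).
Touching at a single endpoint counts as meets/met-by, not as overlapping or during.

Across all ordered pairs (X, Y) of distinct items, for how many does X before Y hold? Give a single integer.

Checking all 90 ordered pairs for relation 'before'; matching pairs in alphabetical order:
(audit, deploy): audit before deploy ✓
(audit, handoff): audit before handoff ✓
(audit, ingest): audit before ingest ✓
(audit, load_test): audit before load_test ✓
(audit, rehearsal): audit before rehearsal ✓
(audit, standup): audit before standup ✓
(deploy, handoff): deploy before handoff ✓
(deploy, rehearsal): deploy before rehearsal ✓
(design_review, deploy): design_review before deploy ✓
(design_review, handoff): design_review before handoff ✓
(design_review, ingest): design_review before ingest ✓
(design_review, load_test): design_review before load_test ✓
(design_review, rehearsal): design_review before rehearsal ✓
(design_review, standup): design_review before standup ✓
(qa_pass, handoff): qa_pass before handoff ✓
(qa_pass, rehearsal): qa_pass before rehearsal ✓
(retro, deploy): retro before deploy ✓
(retro, handoff): retro before handoff ✓
(retro, ingest): retro before ingest ✓
(retro, load_test): retro before load_test ✓
(retro, rehearsal): retro before rehearsal ✓
(retro, standup): retro before standup ✓
(standup, deploy): standup before deploy ✓
(standup, handoff): standup before handoff ✓
... plus 3 further pairs not listed.
Count: 27.

27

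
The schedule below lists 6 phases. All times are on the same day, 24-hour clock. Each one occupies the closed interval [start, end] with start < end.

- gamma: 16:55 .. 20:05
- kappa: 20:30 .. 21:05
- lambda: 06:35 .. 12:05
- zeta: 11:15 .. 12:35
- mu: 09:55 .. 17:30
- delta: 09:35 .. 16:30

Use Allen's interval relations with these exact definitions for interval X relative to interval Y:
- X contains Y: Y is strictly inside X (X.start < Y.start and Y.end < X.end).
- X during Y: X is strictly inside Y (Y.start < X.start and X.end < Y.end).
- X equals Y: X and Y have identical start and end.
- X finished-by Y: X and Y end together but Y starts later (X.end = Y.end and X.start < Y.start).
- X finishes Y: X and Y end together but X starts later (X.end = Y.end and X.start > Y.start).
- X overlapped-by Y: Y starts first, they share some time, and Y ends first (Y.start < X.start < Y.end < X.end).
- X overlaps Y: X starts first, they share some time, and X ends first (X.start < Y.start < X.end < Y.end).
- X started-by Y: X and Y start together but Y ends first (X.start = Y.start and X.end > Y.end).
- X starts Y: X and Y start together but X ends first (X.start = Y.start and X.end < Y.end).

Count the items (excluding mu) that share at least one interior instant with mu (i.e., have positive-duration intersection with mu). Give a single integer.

Target mu = [09:55, 17:30].
delta [09:35, 16:30] → overlaps → counts.
gamma [16:55, 20:05] → overlapped-by → counts.
kappa [20:30, 21:05] → after → no.
lambda [06:35, 12:05] → overlaps → counts.
zeta [11:15, 12:35] → during → counts.
Total: 4.

4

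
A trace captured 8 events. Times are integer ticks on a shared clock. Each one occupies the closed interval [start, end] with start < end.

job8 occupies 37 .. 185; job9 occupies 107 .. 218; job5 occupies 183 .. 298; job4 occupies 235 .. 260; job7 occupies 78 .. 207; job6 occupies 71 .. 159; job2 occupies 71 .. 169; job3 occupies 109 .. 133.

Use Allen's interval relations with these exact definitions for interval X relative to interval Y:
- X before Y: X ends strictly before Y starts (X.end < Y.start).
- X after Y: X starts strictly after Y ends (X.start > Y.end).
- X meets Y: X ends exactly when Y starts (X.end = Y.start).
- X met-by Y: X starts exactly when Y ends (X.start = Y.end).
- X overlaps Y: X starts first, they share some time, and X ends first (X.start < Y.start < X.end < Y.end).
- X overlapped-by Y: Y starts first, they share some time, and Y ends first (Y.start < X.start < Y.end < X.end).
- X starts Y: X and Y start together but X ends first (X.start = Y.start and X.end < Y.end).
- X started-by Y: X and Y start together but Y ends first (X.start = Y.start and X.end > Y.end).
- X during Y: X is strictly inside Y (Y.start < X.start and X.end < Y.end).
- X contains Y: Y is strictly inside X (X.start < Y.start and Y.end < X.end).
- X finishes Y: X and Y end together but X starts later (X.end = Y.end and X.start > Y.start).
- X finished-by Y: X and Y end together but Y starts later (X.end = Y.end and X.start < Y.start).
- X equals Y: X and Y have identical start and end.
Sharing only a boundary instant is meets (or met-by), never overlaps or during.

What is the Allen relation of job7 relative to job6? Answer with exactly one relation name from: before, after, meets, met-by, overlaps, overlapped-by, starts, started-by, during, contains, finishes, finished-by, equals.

job7 = [78, 207]; job6 = [71, 159].
Compare endpoints: job7.start > job6.start, job7.start < job6.end, job7.end > job6.start, job7.end > job6.end.
That pattern is 'overlapped-by'.

overlapped-by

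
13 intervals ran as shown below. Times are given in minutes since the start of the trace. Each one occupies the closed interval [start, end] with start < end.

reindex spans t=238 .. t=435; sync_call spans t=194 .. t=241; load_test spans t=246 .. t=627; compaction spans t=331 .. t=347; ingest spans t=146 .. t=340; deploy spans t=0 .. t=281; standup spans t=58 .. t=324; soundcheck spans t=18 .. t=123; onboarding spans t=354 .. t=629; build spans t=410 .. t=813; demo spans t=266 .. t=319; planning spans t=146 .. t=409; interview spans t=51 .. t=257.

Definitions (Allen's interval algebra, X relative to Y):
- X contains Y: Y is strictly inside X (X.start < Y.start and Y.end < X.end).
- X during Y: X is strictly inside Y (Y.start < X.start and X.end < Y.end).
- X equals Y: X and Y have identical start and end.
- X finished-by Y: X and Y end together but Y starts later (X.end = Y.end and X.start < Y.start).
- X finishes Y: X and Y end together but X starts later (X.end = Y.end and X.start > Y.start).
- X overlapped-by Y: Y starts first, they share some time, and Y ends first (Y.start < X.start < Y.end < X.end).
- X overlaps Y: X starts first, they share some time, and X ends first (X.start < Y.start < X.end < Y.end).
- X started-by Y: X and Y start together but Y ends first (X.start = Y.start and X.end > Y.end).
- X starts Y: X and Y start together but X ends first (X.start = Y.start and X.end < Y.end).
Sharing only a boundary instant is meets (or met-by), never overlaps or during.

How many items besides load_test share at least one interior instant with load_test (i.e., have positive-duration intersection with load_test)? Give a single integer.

10

Target load_test = [t=246, t=627].
build [t=410, t=813] → overlapped-by → counts.
compaction [t=331, t=347] → during → counts.
demo [t=266, t=319] → during → counts.
deploy [t=0, t=281] → overlaps → counts.
ingest [t=146, t=340] → overlaps → counts.
interview [t=51, t=257] → overlaps → counts.
onboarding [t=354, t=629] → overlapped-by → counts.
planning [t=146, t=409] → overlaps → counts.
reindex [t=238, t=435] → overlaps → counts.
soundcheck [t=18, t=123] → before → no.
standup [t=58, t=324] → overlaps → counts.
sync_call [t=194, t=241] → before → no.
Total: 10.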